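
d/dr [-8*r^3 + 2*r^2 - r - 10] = -24*r^2 + 4*r - 1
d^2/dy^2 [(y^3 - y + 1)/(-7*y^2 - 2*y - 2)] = 2*(59*y^3 - 159*y^2 - 96*y + 6)/(343*y^6 + 294*y^5 + 378*y^4 + 176*y^3 + 108*y^2 + 24*y + 8)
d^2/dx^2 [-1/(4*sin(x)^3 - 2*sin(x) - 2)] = (-36*sin(x)^6 + 52*sin(x)^4 - 18*sin(x)^3 - 13*sin(x)^2 + 13*sin(x) + 2)/(2*(-2*sin(x)^3 + sin(x) + 1)^3)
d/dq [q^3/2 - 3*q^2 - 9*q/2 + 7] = 3*q^2/2 - 6*q - 9/2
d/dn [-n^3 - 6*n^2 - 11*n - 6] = -3*n^2 - 12*n - 11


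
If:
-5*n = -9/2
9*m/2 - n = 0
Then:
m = 1/5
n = 9/10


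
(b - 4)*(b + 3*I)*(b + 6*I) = b^3 - 4*b^2 + 9*I*b^2 - 18*b - 36*I*b + 72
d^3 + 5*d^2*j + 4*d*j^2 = d*(d + j)*(d + 4*j)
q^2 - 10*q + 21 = (q - 7)*(q - 3)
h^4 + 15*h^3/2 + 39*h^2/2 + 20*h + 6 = (h + 1/2)*(h + 2)^2*(h + 3)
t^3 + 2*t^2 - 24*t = t*(t - 4)*(t + 6)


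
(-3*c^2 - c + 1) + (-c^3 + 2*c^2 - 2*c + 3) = -c^3 - c^2 - 3*c + 4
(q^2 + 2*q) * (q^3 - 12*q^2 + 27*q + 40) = q^5 - 10*q^4 + 3*q^3 + 94*q^2 + 80*q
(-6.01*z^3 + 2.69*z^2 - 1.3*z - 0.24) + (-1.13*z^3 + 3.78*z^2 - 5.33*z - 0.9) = -7.14*z^3 + 6.47*z^2 - 6.63*z - 1.14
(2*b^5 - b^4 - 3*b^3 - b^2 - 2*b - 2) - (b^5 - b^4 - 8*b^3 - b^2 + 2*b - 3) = b^5 + 5*b^3 - 4*b + 1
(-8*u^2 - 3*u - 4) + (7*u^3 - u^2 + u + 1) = 7*u^3 - 9*u^2 - 2*u - 3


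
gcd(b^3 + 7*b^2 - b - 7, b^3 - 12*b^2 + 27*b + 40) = b + 1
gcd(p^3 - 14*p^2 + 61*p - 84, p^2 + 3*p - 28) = p - 4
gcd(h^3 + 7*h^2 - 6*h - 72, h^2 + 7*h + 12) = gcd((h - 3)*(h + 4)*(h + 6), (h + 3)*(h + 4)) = h + 4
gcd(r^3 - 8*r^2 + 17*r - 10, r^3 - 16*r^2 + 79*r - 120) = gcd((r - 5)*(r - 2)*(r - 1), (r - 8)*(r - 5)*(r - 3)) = r - 5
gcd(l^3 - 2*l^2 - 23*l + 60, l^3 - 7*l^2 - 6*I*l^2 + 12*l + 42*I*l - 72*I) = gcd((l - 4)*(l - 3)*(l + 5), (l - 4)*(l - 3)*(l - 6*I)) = l^2 - 7*l + 12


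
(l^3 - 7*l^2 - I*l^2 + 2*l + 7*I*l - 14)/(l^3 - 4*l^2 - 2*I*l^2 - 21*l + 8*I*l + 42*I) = (l + I)/(l + 3)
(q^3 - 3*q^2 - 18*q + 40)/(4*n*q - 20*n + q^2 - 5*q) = (q^2 + 2*q - 8)/(4*n + q)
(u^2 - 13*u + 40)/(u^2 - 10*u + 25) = (u - 8)/(u - 5)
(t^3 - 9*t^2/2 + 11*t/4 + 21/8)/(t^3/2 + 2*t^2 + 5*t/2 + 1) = (8*t^3 - 36*t^2 + 22*t + 21)/(4*(t^3 + 4*t^2 + 5*t + 2))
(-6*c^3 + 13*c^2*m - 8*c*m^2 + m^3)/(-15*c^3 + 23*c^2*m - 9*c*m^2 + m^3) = (6*c^2 - 7*c*m + m^2)/(15*c^2 - 8*c*m + m^2)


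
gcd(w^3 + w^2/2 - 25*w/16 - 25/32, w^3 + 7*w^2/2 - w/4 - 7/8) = w + 1/2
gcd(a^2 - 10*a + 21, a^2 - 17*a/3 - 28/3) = a - 7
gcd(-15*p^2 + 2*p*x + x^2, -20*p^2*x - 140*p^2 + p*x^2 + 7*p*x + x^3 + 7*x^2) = 5*p + x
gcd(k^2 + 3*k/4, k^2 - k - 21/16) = k + 3/4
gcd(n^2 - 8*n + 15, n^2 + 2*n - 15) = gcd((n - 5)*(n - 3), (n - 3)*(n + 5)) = n - 3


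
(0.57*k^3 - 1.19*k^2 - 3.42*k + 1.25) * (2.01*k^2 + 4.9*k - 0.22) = 1.1457*k^5 + 0.4011*k^4 - 12.8306*k^3 - 13.9837*k^2 + 6.8774*k - 0.275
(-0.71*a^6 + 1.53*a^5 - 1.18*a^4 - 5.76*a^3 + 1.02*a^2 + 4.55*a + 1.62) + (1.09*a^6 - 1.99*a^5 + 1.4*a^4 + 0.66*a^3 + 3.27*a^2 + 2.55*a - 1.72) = 0.38*a^6 - 0.46*a^5 + 0.22*a^4 - 5.1*a^3 + 4.29*a^2 + 7.1*a - 0.0999999999999999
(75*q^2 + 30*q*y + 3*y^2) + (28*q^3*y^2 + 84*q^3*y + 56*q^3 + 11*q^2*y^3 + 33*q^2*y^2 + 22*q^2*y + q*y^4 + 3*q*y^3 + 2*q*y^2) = 28*q^3*y^2 + 84*q^3*y + 56*q^3 + 11*q^2*y^3 + 33*q^2*y^2 + 22*q^2*y + 75*q^2 + q*y^4 + 3*q*y^3 + 2*q*y^2 + 30*q*y + 3*y^2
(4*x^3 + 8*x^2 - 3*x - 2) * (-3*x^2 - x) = -12*x^5 - 28*x^4 + x^3 + 9*x^2 + 2*x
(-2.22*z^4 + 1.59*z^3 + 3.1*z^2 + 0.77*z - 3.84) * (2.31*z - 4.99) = -5.1282*z^5 + 14.7507*z^4 - 0.7731*z^3 - 13.6903*z^2 - 12.7127*z + 19.1616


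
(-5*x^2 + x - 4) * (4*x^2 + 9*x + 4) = -20*x^4 - 41*x^3 - 27*x^2 - 32*x - 16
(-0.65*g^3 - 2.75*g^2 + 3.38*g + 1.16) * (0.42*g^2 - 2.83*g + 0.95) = -0.273*g^5 + 0.6845*g^4 + 8.5846*g^3 - 11.6907*g^2 - 0.0718000000000001*g + 1.102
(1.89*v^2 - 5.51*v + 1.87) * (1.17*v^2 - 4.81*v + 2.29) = 2.2113*v^4 - 15.5376*v^3 + 33.0191*v^2 - 21.6126*v + 4.2823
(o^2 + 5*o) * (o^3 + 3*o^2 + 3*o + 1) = o^5 + 8*o^4 + 18*o^3 + 16*o^2 + 5*o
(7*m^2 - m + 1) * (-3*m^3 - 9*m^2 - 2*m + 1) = -21*m^5 - 60*m^4 - 8*m^3 - 3*m + 1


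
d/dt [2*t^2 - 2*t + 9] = 4*t - 2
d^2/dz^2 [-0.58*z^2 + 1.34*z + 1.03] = -1.16000000000000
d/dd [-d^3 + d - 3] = 1 - 3*d^2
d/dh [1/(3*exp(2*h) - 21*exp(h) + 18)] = (7 - 2*exp(h))*exp(h)/(3*(exp(2*h) - 7*exp(h) + 6)^2)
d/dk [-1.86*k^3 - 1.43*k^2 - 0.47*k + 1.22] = -5.58*k^2 - 2.86*k - 0.47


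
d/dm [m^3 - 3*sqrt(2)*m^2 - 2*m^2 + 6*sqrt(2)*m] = 3*m^2 - 6*sqrt(2)*m - 4*m + 6*sqrt(2)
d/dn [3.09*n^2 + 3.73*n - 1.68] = 6.18*n + 3.73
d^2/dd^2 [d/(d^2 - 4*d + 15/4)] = 32*(16*d*(d - 2)^2 + (4 - 3*d)*(4*d^2 - 16*d + 15))/(4*d^2 - 16*d + 15)^3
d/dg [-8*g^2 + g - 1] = 1 - 16*g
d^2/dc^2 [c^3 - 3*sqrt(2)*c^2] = 6*c - 6*sqrt(2)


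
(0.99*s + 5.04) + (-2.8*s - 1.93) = 3.11 - 1.81*s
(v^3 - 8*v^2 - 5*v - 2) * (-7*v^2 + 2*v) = -7*v^5 + 58*v^4 + 19*v^3 + 4*v^2 - 4*v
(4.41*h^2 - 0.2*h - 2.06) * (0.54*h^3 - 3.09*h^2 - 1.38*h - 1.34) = 2.3814*h^5 - 13.7349*h^4 - 6.5802*h^3 + 0.732*h^2 + 3.1108*h + 2.7604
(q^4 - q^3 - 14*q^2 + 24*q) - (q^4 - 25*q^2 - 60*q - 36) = -q^3 + 11*q^2 + 84*q + 36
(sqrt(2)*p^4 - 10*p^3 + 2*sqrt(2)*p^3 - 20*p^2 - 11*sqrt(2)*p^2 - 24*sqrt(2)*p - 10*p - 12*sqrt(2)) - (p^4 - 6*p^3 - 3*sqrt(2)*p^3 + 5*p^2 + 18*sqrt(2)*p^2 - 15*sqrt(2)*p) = -p^4 + sqrt(2)*p^4 - 4*p^3 + 5*sqrt(2)*p^3 - 29*sqrt(2)*p^2 - 25*p^2 - 9*sqrt(2)*p - 10*p - 12*sqrt(2)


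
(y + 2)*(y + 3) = y^2 + 5*y + 6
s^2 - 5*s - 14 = (s - 7)*(s + 2)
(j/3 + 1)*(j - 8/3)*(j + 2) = j^3/3 + 7*j^2/9 - 22*j/9 - 16/3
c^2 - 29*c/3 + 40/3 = (c - 8)*(c - 5/3)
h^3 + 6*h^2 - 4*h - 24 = (h - 2)*(h + 2)*(h + 6)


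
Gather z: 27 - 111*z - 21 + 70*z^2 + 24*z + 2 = 70*z^2 - 87*z + 8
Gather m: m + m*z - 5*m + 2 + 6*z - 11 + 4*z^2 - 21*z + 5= m*(z - 4) + 4*z^2 - 15*z - 4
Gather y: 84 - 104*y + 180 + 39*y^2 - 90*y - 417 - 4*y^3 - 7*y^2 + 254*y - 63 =-4*y^3 + 32*y^2 + 60*y - 216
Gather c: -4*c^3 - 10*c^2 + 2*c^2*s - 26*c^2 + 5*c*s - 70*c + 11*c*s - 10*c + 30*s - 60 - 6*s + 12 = -4*c^3 + c^2*(2*s - 36) + c*(16*s - 80) + 24*s - 48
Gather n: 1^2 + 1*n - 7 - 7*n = -6*n - 6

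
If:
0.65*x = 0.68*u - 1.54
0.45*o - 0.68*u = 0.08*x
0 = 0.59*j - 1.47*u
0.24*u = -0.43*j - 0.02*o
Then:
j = 0.02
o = -0.41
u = 0.01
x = -2.36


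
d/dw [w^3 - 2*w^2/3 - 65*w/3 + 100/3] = 3*w^2 - 4*w/3 - 65/3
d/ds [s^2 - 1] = 2*s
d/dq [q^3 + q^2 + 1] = q*(3*q + 2)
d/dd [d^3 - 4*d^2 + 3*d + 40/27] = 3*d^2 - 8*d + 3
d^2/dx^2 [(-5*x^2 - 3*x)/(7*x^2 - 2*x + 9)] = 2*(-217*x^3 + 945*x^2 + 567*x - 459)/(343*x^6 - 294*x^5 + 1407*x^4 - 764*x^3 + 1809*x^2 - 486*x + 729)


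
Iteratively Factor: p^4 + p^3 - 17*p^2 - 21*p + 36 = (p - 1)*(p^3 + 2*p^2 - 15*p - 36) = (p - 1)*(p + 3)*(p^2 - p - 12) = (p - 1)*(p + 3)^2*(p - 4)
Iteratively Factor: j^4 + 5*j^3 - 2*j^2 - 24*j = (j + 4)*(j^3 + j^2 - 6*j) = (j + 3)*(j + 4)*(j^2 - 2*j) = (j - 2)*(j + 3)*(j + 4)*(j)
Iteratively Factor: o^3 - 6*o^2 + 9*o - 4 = (o - 1)*(o^2 - 5*o + 4) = (o - 1)^2*(o - 4)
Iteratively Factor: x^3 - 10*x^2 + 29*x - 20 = (x - 5)*(x^2 - 5*x + 4) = (x - 5)*(x - 4)*(x - 1)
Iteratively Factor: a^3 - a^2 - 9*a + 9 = (a - 3)*(a^2 + 2*a - 3) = (a - 3)*(a + 3)*(a - 1)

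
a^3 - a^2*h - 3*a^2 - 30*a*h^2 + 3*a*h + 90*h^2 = (a - 3)*(a - 6*h)*(a + 5*h)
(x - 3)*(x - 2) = x^2 - 5*x + 6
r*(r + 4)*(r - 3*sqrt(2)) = r^3 - 3*sqrt(2)*r^2 + 4*r^2 - 12*sqrt(2)*r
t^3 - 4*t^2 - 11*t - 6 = (t - 6)*(t + 1)^2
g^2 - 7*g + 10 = (g - 5)*(g - 2)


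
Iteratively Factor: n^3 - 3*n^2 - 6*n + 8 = (n - 1)*(n^2 - 2*n - 8) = (n - 1)*(n + 2)*(n - 4)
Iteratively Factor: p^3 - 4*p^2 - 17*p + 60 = (p - 5)*(p^2 + p - 12) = (p - 5)*(p + 4)*(p - 3)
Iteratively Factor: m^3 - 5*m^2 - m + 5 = (m + 1)*(m^2 - 6*m + 5) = (m - 1)*(m + 1)*(m - 5)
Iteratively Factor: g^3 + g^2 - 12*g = (g)*(g^2 + g - 12) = g*(g - 3)*(g + 4)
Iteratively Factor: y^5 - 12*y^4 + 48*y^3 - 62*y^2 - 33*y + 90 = (y - 3)*(y^4 - 9*y^3 + 21*y^2 + y - 30) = (y - 3)*(y - 2)*(y^3 - 7*y^2 + 7*y + 15) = (y - 3)^2*(y - 2)*(y^2 - 4*y - 5) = (y - 5)*(y - 3)^2*(y - 2)*(y + 1)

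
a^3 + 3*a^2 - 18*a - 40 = (a - 4)*(a + 2)*(a + 5)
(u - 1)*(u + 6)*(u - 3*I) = u^3 + 5*u^2 - 3*I*u^2 - 6*u - 15*I*u + 18*I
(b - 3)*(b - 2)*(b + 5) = b^3 - 19*b + 30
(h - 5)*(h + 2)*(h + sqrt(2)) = h^3 - 3*h^2 + sqrt(2)*h^2 - 10*h - 3*sqrt(2)*h - 10*sqrt(2)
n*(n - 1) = n^2 - n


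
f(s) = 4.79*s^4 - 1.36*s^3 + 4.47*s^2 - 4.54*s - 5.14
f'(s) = 19.16*s^3 - 4.08*s^2 + 8.94*s - 4.54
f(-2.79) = 362.09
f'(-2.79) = -477.35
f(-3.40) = 755.53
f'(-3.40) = -835.17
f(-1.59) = 49.46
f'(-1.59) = -106.09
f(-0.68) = 1.47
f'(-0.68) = -18.53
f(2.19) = 102.25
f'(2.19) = 196.72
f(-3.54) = 879.51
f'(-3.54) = -937.29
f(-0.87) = 5.83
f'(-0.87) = -28.02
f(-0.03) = -5.00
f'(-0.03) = -4.81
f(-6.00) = 6684.62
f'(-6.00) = -4343.62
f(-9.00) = 32816.42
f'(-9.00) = -14383.12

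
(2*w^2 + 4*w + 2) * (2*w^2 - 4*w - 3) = 4*w^4 - 18*w^2 - 20*w - 6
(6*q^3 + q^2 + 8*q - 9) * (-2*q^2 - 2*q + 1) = -12*q^5 - 14*q^4 - 12*q^3 + 3*q^2 + 26*q - 9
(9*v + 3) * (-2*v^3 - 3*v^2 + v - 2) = -18*v^4 - 33*v^3 - 15*v - 6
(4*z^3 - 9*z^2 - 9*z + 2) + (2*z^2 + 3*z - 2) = 4*z^3 - 7*z^2 - 6*z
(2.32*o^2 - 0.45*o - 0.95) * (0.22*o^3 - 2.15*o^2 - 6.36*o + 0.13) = 0.5104*o^5 - 5.087*o^4 - 13.9967*o^3 + 5.2061*o^2 + 5.9835*o - 0.1235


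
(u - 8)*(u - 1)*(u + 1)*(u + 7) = u^4 - u^3 - 57*u^2 + u + 56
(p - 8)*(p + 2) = p^2 - 6*p - 16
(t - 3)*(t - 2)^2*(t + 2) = t^4 - 5*t^3 + 2*t^2 + 20*t - 24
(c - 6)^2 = c^2 - 12*c + 36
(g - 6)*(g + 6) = g^2 - 36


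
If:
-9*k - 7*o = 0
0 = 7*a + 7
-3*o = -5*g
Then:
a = -1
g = 3*o/5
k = -7*o/9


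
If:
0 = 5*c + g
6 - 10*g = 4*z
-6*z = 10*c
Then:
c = -9/85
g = 9/17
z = 3/17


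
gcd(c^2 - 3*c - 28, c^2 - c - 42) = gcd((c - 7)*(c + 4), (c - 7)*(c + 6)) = c - 7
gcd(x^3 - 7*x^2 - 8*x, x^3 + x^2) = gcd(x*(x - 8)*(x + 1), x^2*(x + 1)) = x^2 + x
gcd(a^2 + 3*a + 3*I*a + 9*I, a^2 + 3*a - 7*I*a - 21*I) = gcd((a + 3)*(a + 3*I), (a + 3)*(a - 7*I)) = a + 3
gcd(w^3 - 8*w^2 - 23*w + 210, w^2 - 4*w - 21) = w - 7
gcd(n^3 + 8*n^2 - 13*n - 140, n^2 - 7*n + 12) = n - 4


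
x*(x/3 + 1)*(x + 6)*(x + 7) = x^4/3 + 16*x^3/3 + 27*x^2 + 42*x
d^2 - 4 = (d - 2)*(d + 2)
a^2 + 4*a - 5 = (a - 1)*(a + 5)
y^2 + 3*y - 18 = (y - 3)*(y + 6)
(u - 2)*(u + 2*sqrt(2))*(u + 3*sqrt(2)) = u^3 - 2*u^2 + 5*sqrt(2)*u^2 - 10*sqrt(2)*u + 12*u - 24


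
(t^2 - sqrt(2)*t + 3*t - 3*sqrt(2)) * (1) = t^2 - sqrt(2)*t + 3*t - 3*sqrt(2)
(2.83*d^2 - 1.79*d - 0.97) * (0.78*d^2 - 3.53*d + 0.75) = 2.2074*d^4 - 11.3861*d^3 + 7.6846*d^2 + 2.0816*d - 0.7275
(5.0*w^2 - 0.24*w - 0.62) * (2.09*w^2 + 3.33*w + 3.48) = 10.45*w^4 + 16.1484*w^3 + 15.305*w^2 - 2.8998*w - 2.1576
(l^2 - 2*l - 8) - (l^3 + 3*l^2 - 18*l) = -l^3 - 2*l^2 + 16*l - 8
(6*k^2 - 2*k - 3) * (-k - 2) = -6*k^3 - 10*k^2 + 7*k + 6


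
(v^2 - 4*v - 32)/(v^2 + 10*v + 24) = (v - 8)/(v + 6)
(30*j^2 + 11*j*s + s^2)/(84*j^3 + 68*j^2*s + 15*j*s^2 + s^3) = (5*j + s)/(14*j^2 + 9*j*s + s^2)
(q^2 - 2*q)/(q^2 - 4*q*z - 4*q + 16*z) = q*(q - 2)/(q^2 - 4*q*z - 4*q + 16*z)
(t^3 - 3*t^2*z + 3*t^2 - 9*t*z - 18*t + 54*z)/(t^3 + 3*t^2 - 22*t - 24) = (t^2 - 3*t*z - 3*t + 9*z)/(t^2 - 3*t - 4)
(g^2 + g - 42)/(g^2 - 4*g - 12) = (g + 7)/(g + 2)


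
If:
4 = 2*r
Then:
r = 2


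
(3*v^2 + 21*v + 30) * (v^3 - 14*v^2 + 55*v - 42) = 3*v^5 - 21*v^4 - 99*v^3 + 609*v^2 + 768*v - 1260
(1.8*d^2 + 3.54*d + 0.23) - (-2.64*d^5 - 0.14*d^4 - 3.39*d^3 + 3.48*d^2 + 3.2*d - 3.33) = 2.64*d^5 + 0.14*d^4 + 3.39*d^3 - 1.68*d^2 + 0.34*d + 3.56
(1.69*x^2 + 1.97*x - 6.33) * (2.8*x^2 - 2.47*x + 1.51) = 4.732*x^4 + 1.3417*x^3 - 20.038*x^2 + 18.6098*x - 9.5583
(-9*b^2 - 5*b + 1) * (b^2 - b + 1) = -9*b^4 + 4*b^3 - 3*b^2 - 6*b + 1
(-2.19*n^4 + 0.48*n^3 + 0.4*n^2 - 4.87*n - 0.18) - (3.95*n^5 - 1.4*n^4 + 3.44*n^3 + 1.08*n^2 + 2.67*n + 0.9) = -3.95*n^5 - 0.79*n^4 - 2.96*n^3 - 0.68*n^2 - 7.54*n - 1.08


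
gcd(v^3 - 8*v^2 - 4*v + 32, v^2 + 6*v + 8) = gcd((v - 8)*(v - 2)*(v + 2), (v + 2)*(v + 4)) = v + 2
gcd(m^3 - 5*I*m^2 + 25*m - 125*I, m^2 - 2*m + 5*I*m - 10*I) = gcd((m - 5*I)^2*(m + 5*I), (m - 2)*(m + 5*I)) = m + 5*I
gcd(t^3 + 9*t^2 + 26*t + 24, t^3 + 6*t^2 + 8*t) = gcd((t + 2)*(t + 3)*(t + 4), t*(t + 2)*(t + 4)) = t^2 + 6*t + 8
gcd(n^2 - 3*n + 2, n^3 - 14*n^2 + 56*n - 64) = n - 2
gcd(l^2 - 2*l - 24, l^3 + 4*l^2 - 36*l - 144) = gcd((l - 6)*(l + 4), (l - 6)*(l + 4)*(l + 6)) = l^2 - 2*l - 24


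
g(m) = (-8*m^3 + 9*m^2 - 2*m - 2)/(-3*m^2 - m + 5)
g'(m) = (6*m + 1)*(-8*m^3 + 9*m^2 - 2*m - 2)/(-3*m^2 - m + 5)^2 + (-24*m^2 + 18*m - 2)/(-3*m^2 - m + 5)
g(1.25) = 6.47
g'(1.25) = -40.50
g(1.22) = 8.13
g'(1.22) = -75.72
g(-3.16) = -15.90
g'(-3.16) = 0.59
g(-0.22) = -0.20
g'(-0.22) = -1.39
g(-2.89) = -15.85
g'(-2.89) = -0.26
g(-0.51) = 0.51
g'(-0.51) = -3.91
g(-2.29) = -17.28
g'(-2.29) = -6.04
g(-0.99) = 5.43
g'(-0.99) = -23.01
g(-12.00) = -36.49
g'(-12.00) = 2.61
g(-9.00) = -28.72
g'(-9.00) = 2.56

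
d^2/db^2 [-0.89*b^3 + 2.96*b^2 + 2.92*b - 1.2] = 5.92 - 5.34*b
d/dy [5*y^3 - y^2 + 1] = y*(15*y - 2)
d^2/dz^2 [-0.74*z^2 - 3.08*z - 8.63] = -1.48000000000000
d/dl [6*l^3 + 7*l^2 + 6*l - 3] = 18*l^2 + 14*l + 6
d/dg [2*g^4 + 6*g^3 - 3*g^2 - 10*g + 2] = 8*g^3 + 18*g^2 - 6*g - 10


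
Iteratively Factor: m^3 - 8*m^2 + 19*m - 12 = (m - 4)*(m^2 - 4*m + 3) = (m - 4)*(m - 3)*(m - 1)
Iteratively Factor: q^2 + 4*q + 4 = (q + 2)*(q + 2)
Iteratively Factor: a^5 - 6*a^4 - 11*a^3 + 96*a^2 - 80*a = (a - 5)*(a^4 - a^3 - 16*a^2 + 16*a) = a*(a - 5)*(a^3 - a^2 - 16*a + 16) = a*(a - 5)*(a + 4)*(a^2 - 5*a + 4) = a*(a - 5)*(a - 1)*(a + 4)*(a - 4)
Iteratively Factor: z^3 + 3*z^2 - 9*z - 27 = (z + 3)*(z^2 - 9) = (z - 3)*(z + 3)*(z + 3)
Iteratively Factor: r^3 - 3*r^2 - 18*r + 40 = (r + 4)*(r^2 - 7*r + 10) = (r - 2)*(r + 4)*(r - 5)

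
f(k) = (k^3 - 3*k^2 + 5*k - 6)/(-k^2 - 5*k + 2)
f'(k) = (2*k + 5)*(k^3 - 3*k^2 + 5*k - 6)/(-k^2 - 5*k + 2)^2 + (3*k^2 - 6*k + 5)/(-k^2 - 5*k + 2)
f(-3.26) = -11.58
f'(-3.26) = 9.65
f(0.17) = -4.67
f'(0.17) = -18.60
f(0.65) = 2.24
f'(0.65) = -9.85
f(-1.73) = -3.76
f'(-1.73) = 2.42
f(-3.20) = -11.02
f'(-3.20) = 9.06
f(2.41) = -0.17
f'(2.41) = -0.40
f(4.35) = -1.07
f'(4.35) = -0.54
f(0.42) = 15.76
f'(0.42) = -343.80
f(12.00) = -6.68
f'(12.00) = -0.85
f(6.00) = -2.06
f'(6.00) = -0.66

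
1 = 1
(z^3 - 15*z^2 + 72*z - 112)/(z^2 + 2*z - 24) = (z^2 - 11*z + 28)/(z + 6)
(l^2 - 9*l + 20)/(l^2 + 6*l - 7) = (l^2 - 9*l + 20)/(l^2 + 6*l - 7)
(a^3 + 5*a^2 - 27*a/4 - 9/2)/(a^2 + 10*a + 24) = (a^2 - a - 3/4)/(a + 4)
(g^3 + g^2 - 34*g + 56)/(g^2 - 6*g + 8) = g + 7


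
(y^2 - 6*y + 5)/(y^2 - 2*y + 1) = (y - 5)/(y - 1)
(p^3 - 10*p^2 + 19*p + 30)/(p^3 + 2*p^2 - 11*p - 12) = (p^2 - 11*p + 30)/(p^2 + p - 12)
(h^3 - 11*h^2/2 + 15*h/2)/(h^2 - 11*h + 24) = h*(2*h - 5)/(2*(h - 8))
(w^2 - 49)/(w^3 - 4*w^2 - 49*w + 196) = 1/(w - 4)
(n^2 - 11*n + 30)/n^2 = 1 - 11/n + 30/n^2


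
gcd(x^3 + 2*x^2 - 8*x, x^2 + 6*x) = x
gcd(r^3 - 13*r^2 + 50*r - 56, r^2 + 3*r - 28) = r - 4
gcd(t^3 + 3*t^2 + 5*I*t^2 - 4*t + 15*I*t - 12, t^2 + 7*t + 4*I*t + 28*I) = t + 4*I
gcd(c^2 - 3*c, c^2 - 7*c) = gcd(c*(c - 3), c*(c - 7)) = c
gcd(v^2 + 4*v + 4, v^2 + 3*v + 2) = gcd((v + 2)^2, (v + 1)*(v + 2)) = v + 2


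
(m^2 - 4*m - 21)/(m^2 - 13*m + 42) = (m + 3)/(m - 6)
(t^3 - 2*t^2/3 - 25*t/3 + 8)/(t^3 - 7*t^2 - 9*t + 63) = (3*t^2 - 11*t + 8)/(3*(t^2 - 10*t + 21))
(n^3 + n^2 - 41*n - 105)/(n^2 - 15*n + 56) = (n^2 + 8*n + 15)/(n - 8)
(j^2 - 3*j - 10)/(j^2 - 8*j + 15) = (j + 2)/(j - 3)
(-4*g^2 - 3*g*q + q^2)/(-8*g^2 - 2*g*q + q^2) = (g + q)/(2*g + q)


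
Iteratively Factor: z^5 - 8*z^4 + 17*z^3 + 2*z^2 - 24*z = (z - 4)*(z^4 - 4*z^3 + z^2 + 6*z) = (z - 4)*(z + 1)*(z^3 - 5*z^2 + 6*z) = (z - 4)*(z - 2)*(z + 1)*(z^2 - 3*z) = (z - 4)*(z - 3)*(z - 2)*(z + 1)*(z)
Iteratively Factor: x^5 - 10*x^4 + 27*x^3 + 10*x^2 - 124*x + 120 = (x - 2)*(x^4 - 8*x^3 + 11*x^2 + 32*x - 60) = (x - 5)*(x - 2)*(x^3 - 3*x^2 - 4*x + 12) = (x - 5)*(x - 2)^2*(x^2 - x - 6) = (x - 5)*(x - 2)^2*(x + 2)*(x - 3)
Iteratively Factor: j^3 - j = (j + 1)*(j^2 - j) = j*(j + 1)*(j - 1)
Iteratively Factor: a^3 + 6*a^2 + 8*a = (a + 4)*(a^2 + 2*a) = (a + 2)*(a + 4)*(a)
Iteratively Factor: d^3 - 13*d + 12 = (d + 4)*(d^2 - 4*d + 3) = (d - 3)*(d + 4)*(d - 1)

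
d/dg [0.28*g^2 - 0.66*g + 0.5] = 0.56*g - 0.66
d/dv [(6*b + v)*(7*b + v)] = 13*b + 2*v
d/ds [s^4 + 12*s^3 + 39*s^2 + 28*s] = 4*s^3 + 36*s^2 + 78*s + 28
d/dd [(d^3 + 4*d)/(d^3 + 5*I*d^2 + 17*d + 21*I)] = (5*I*d^4 + 26*d^3 + 43*I*d^2 + 84*I)/(d^6 + 10*I*d^5 + 9*d^4 + 212*I*d^3 + 79*d^2 + 714*I*d - 441)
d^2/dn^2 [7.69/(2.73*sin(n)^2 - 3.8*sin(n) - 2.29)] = (229.251204*sin(n)^4 - 239.32818*sin(n)^3 - 40.5309140000001*sin(n)^2 + 411.73798*sin(n) - 318.238346)/(-2.73*sin(n)^2 + 3.8*sin(n) + 2.29)^3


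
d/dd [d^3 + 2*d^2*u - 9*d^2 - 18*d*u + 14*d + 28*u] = 3*d^2 + 4*d*u - 18*d - 18*u + 14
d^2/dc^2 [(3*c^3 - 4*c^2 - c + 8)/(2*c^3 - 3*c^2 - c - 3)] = 2*(2*c^6 + 6*c^5 + 294*c^4 - 575*c^3 + 267*c^2 + 324*c - 97)/(8*c^9 - 36*c^8 + 42*c^7 - 27*c^6 + 87*c^5 - 54*c^4 - c^3 - 90*c^2 - 27*c - 27)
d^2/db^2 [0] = 0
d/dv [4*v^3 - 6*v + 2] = 12*v^2 - 6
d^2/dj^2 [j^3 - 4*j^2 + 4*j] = 6*j - 8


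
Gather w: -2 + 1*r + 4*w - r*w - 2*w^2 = r - 2*w^2 + w*(4 - r) - 2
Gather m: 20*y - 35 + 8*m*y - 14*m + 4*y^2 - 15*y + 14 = m*(8*y - 14) + 4*y^2 + 5*y - 21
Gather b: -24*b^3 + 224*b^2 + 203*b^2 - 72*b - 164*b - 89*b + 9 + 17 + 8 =-24*b^3 + 427*b^2 - 325*b + 34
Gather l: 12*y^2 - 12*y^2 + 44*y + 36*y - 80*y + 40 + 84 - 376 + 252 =0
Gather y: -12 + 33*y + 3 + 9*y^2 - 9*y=9*y^2 + 24*y - 9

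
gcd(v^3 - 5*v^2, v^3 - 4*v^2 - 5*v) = v^2 - 5*v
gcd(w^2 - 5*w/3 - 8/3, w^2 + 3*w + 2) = w + 1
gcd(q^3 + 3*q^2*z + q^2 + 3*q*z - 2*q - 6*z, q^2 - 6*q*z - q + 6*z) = q - 1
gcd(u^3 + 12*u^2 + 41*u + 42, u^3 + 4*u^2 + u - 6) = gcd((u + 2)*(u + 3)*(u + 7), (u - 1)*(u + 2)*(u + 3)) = u^2 + 5*u + 6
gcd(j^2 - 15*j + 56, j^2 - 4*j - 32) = j - 8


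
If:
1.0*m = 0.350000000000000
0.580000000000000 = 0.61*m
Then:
No Solution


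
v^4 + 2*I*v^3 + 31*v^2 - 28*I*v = v*(v - 4*I)*(v - I)*(v + 7*I)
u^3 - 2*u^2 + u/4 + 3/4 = (u - 3/2)*(u - 1)*(u + 1/2)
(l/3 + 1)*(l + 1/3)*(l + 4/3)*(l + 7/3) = l^4/3 + 7*l^3/3 + 49*l^2/9 + 379*l/81 + 28/27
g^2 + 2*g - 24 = (g - 4)*(g + 6)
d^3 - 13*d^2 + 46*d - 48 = (d - 8)*(d - 3)*(d - 2)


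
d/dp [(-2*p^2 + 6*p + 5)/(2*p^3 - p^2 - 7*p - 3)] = (4*p^4 - 24*p^3 - 10*p^2 + 22*p + 17)/(4*p^6 - 4*p^5 - 27*p^4 + 2*p^3 + 55*p^2 + 42*p + 9)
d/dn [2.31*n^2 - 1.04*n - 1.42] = 4.62*n - 1.04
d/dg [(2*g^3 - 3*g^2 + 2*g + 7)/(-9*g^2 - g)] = (-18*g^4 - 4*g^3 + 21*g^2 + 126*g + 7)/(g^2*(81*g^2 + 18*g + 1))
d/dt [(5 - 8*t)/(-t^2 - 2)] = 2*(-4*t^2 + 5*t + 8)/(t^4 + 4*t^2 + 4)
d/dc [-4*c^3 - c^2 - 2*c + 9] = -12*c^2 - 2*c - 2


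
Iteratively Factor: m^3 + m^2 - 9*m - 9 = (m - 3)*(m^2 + 4*m + 3) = (m - 3)*(m + 1)*(m + 3)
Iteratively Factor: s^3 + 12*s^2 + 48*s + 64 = (s + 4)*(s^2 + 8*s + 16) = (s + 4)^2*(s + 4)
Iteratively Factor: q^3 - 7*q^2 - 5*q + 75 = (q - 5)*(q^2 - 2*q - 15) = (q - 5)*(q + 3)*(q - 5)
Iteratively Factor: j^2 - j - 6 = (j + 2)*(j - 3)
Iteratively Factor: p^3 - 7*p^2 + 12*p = (p - 4)*(p^2 - 3*p) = p*(p - 4)*(p - 3)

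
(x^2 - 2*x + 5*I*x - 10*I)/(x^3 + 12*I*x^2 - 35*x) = (x - 2)/(x*(x + 7*I))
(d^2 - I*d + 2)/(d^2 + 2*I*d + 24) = (d^2 - I*d + 2)/(d^2 + 2*I*d + 24)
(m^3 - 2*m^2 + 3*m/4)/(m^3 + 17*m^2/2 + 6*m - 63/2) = m*(2*m - 1)/(2*(m^2 + 10*m + 21))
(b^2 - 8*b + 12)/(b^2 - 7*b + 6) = (b - 2)/(b - 1)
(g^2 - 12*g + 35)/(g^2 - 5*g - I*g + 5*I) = (g - 7)/(g - I)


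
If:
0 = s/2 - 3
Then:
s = 6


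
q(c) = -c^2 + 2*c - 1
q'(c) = 2 - 2*c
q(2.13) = -1.28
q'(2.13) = -2.26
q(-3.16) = -17.31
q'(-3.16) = 8.32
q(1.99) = -0.98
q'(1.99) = -1.98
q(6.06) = -25.60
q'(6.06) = -10.12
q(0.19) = -0.66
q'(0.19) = 1.62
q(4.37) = -11.36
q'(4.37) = -6.74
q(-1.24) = -5.02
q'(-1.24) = 4.48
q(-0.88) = -3.53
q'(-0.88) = 3.76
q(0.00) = -1.00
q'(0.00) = 2.00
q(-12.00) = -169.00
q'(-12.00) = 26.00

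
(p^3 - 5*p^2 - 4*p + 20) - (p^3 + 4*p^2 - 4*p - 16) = 36 - 9*p^2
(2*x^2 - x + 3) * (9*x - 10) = 18*x^3 - 29*x^2 + 37*x - 30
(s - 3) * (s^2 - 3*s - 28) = s^3 - 6*s^2 - 19*s + 84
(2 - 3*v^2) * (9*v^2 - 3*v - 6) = -27*v^4 + 9*v^3 + 36*v^2 - 6*v - 12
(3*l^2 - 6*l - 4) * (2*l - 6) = 6*l^3 - 30*l^2 + 28*l + 24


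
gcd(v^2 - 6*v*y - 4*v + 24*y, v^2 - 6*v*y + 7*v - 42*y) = -v + 6*y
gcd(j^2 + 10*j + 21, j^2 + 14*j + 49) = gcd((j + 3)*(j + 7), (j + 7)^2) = j + 7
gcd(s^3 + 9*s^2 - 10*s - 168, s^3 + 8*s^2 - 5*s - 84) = s + 7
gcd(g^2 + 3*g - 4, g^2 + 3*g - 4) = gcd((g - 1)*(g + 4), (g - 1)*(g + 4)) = g^2 + 3*g - 4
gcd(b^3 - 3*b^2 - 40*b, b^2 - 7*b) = b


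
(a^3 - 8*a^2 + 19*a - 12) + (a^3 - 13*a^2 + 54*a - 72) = 2*a^3 - 21*a^2 + 73*a - 84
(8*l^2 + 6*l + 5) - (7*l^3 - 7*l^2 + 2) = -7*l^3 + 15*l^2 + 6*l + 3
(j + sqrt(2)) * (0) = 0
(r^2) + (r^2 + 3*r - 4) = 2*r^2 + 3*r - 4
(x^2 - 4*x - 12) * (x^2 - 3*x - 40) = x^4 - 7*x^3 - 40*x^2 + 196*x + 480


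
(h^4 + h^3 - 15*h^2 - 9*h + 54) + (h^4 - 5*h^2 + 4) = 2*h^4 + h^3 - 20*h^2 - 9*h + 58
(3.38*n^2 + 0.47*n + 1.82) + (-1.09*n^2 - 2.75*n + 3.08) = 2.29*n^2 - 2.28*n + 4.9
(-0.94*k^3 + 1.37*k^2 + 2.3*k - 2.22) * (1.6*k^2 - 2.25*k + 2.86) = -1.504*k^5 + 4.307*k^4 - 2.0909*k^3 - 4.8088*k^2 + 11.573*k - 6.3492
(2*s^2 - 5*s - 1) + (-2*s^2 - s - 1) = -6*s - 2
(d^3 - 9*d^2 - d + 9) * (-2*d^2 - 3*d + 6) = -2*d^5 + 15*d^4 + 35*d^3 - 69*d^2 - 33*d + 54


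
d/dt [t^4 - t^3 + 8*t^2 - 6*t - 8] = 4*t^3 - 3*t^2 + 16*t - 6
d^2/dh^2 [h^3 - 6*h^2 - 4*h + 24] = 6*h - 12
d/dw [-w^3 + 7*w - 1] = 7 - 3*w^2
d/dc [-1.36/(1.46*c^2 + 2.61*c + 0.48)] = (3.9712*c + 3.5496)/(1.46*c^2 + 2.61*c + 0.48)^2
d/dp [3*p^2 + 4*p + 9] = 6*p + 4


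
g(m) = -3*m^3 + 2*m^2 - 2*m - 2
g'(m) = -9*m^2 + 4*m - 2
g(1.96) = -20.83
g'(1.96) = -28.73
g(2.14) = -26.52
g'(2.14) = -34.66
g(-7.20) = 1235.82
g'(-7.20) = -497.36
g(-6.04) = 744.09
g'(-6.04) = -354.49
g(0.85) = -4.10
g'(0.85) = -5.10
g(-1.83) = 26.74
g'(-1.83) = -39.46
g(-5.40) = 539.51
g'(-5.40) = -286.04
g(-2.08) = 37.81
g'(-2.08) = -49.26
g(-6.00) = 730.00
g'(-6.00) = -350.00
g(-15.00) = 10603.00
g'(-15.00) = -2087.00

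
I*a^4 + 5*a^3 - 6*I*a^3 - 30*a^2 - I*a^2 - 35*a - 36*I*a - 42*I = (a - 7)*(a - 6*I)*(a + I)*(I*a + I)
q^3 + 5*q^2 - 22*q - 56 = (q - 4)*(q + 2)*(q + 7)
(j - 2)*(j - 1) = j^2 - 3*j + 2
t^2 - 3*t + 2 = (t - 2)*(t - 1)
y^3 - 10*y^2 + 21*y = y*(y - 7)*(y - 3)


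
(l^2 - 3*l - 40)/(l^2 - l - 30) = (l - 8)/(l - 6)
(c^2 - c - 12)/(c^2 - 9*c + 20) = (c + 3)/(c - 5)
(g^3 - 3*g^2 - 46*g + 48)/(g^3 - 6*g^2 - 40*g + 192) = (g - 1)/(g - 4)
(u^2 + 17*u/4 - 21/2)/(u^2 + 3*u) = (4*u^2 + 17*u - 42)/(4*u*(u + 3))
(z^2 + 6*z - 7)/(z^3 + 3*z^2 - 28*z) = (z - 1)/(z*(z - 4))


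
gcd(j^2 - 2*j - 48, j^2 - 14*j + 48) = j - 8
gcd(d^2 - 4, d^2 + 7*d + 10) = d + 2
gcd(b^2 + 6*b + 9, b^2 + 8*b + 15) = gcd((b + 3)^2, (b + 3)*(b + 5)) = b + 3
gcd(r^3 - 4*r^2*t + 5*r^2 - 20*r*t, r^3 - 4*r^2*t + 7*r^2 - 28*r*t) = r^2 - 4*r*t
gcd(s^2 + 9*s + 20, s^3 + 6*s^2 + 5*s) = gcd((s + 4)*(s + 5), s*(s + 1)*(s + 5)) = s + 5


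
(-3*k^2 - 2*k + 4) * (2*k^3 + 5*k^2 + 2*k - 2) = -6*k^5 - 19*k^4 - 8*k^3 + 22*k^2 + 12*k - 8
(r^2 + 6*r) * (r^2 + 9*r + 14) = r^4 + 15*r^3 + 68*r^2 + 84*r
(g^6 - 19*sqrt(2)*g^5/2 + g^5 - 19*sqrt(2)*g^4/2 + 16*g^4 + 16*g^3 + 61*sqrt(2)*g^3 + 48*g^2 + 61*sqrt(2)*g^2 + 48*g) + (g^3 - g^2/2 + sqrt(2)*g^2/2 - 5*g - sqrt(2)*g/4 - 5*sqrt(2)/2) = g^6 - 19*sqrt(2)*g^5/2 + g^5 - 19*sqrt(2)*g^4/2 + 16*g^4 + 17*g^3 + 61*sqrt(2)*g^3 + 95*g^2/2 + 123*sqrt(2)*g^2/2 - sqrt(2)*g/4 + 43*g - 5*sqrt(2)/2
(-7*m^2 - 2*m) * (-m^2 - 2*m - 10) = 7*m^4 + 16*m^3 + 74*m^2 + 20*m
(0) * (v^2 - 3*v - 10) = 0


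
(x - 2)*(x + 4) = x^2 + 2*x - 8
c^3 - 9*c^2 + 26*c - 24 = (c - 4)*(c - 3)*(c - 2)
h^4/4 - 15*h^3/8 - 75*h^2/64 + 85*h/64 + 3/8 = (h/4 + 1/4)*(h - 8)*(h - 3/4)*(h + 1/4)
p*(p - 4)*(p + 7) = p^3 + 3*p^2 - 28*p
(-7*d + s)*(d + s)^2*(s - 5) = -7*d^3*s + 35*d^3 - 13*d^2*s^2 + 65*d^2*s - 5*d*s^3 + 25*d*s^2 + s^4 - 5*s^3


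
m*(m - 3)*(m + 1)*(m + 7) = m^4 + 5*m^3 - 17*m^2 - 21*m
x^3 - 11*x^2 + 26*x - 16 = (x - 8)*(x - 2)*(x - 1)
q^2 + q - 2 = (q - 1)*(q + 2)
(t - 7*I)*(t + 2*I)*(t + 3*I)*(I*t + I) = I*t^4 + 2*t^3 + I*t^3 + 2*t^2 + 29*I*t^2 - 42*t + 29*I*t - 42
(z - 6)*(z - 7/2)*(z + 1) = z^3 - 17*z^2/2 + 23*z/2 + 21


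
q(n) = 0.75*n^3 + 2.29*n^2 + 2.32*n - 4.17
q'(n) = 2.25*n^2 + 4.58*n + 2.32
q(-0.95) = -4.95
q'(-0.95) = -0.00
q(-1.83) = -5.34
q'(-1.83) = 1.47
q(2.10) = 17.75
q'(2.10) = 21.86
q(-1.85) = -5.37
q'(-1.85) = 1.55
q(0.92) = 0.49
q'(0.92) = 8.44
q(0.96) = 0.83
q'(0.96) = 8.79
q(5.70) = 222.35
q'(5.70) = 101.53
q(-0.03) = -4.24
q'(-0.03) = 2.18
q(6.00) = 254.19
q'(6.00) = 110.80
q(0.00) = -4.17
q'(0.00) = 2.32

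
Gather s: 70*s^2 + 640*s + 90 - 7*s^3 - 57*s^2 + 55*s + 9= -7*s^3 + 13*s^2 + 695*s + 99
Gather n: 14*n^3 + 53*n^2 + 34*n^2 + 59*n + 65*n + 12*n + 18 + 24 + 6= 14*n^3 + 87*n^2 + 136*n + 48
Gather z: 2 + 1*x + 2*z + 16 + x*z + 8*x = 9*x + z*(x + 2) + 18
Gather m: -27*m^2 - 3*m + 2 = -27*m^2 - 3*m + 2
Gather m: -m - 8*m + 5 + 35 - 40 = -9*m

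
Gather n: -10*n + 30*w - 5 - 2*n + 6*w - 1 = -12*n + 36*w - 6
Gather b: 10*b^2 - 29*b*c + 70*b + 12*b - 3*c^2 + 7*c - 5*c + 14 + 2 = 10*b^2 + b*(82 - 29*c) - 3*c^2 + 2*c + 16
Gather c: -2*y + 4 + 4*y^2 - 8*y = 4*y^2 - 10*y + 4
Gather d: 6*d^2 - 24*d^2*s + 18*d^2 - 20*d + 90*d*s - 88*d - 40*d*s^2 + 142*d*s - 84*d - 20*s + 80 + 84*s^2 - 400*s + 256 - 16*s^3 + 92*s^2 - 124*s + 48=d^2*(24 - 24*s) + d*(-40*s^2 + 232*s - 192) - 16*s^3 + 176*s^2 - 544*s + 384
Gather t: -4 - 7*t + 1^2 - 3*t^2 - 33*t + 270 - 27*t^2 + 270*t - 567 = -30*t^2 + 230*t - 300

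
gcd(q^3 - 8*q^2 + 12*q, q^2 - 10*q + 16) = q - 2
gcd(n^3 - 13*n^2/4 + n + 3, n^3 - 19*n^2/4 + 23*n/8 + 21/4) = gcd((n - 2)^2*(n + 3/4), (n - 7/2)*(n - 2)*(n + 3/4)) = n^2 - 5*n/4 - 3/2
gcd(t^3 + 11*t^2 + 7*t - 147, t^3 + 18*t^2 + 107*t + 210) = t + 7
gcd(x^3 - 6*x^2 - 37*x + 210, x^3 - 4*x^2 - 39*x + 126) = x^2 - x - 42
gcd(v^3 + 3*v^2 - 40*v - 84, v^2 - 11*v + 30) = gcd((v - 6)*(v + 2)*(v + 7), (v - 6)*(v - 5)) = v - 6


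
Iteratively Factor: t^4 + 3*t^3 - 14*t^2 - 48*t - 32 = (t + 1)*(t^3 + 2*t^2 - 16*t - 32) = (t + 1)*(t + 4)*(t^2 - 2*t - 8) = (t - 4)*(t + 1)*(t + 4)*(t + 2)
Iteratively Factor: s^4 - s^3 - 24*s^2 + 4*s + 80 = (s + 2)*(s^3 - 3*s^2 - 18*s + 40) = (s - 2)*(s + 2)*(s^2 - s - 20) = (s - 2)*(s + 2)*(s + 4)*(s - 5)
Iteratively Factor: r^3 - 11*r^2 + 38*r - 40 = (r - 5)*(r^2 - 6*r + 8) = (r - 5)*(r - 2)*(r - 4)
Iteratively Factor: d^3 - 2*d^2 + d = (d - 1)*(d^2 - d) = (d - 1)^2*(d)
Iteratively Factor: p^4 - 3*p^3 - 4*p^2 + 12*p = (p + 2)*(p^3 - 5*p^2 + 6*p) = p*(p + 2)*(p^2 - 5*p + 6) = p*(p - 2)*(p + 2)*(p - 3)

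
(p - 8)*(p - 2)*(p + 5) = p^3 - 5*p^2 - 34*p + 80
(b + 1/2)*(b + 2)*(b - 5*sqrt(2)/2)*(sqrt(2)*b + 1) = sqrt(2)*b^4 - 4*b^3 + 5*sqrt(2)*b^3/2 - 10*b^2 - 3*sqrt(2)*b^2/2 - 25*sqrt(2)*b/4 - 4*b - 5*sqrt(2)/2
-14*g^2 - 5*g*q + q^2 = (-7*g + q)*(2*g + q)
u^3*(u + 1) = u^4 + u^3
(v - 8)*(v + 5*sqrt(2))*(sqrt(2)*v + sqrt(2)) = sqrt(2)*v^3 - 7*sqrt(2)*v^2 + 10*v^2 - 70*v - 8*sqrt(2)*v - 80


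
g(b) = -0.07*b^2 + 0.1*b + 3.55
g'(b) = 0.1 - 0.14*b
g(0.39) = 3.58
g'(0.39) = 0.05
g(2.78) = 3.29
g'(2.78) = -0.29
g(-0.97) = 3.39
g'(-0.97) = 0.24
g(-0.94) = 3.39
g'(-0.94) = 0.23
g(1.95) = 3.48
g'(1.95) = -0.17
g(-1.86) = 3.12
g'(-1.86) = 0.36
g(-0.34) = 3.51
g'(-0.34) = 0.15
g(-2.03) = 3.06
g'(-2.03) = 0.38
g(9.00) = -1.22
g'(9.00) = -1.16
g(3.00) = 3.22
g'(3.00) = -0.32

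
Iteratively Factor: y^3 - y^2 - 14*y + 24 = (y - 3)*(y^2 + 2*y - 8) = (y - 3)*(y + 4)*(y - 2)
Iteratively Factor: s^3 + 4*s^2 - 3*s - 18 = (s + 3)*(s^2 + s - 6) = (s - 2)*(s + 3)*(s + 3)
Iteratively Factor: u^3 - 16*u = (u)*(u^2 - 16) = u*(u + 4)*(u - 4)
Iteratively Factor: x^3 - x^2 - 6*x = (x)*(x^2 - x - 6) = x*(x + 2)*(x - 3)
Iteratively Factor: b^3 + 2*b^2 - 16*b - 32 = (b + 2)*(b^2 - 16) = (b - 4)*(b + 2)*(b + 4)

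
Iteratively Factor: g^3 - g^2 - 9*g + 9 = (g + 3)*(g^2 - 4*g + 3) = (g - 1)*(g + 3)*(g - 3)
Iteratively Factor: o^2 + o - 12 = (o - 3)*(o + 4)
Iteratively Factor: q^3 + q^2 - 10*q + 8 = (q - 2)*(q^2 + 3*q - 4) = (q - 2)*(q - 1)*(q + 4)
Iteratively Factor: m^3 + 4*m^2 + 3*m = (m + 1)*(m^2 + 3*m) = (m + 1)*(m + 3)*(m)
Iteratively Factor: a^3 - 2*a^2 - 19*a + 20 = (a - 1)*(a^2 - a - 20) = (a - 5)*(a - 1)*(a + 4)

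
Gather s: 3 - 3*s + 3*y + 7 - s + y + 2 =-4*s + 4*y + 12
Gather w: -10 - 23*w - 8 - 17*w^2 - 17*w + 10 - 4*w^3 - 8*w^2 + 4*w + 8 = -4*w^3 - 25*w^2 - 36*w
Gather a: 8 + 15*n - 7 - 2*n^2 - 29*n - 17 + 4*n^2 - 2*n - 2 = 2*n^2 - 16*n - 18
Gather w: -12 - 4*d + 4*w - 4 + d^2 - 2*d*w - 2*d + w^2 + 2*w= d^2 - 6*d + w^2 + w*(6 - 2*d) - 16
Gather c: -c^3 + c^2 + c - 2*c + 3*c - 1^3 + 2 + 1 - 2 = -c^3 + c^2 + 2*c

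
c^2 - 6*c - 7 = (c - 7)*(c + 1)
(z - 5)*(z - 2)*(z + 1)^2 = z^4 - 5*z^3 - 3*z^2 + 13*z + 10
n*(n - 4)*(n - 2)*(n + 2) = n^4 - 4*n^3 - 4*n^2 + 16*n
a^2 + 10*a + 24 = (a + 4)*(a + 6)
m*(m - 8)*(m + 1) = m^3 - 7*m^2 - 8*m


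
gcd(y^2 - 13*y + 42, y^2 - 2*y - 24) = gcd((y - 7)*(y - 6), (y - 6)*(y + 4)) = y - 6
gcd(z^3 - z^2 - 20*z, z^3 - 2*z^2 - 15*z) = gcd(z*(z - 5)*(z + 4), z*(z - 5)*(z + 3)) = z^2 - 5*z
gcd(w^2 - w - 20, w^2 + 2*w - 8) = w + 4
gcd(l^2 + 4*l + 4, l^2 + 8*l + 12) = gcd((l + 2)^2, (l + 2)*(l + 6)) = l + 2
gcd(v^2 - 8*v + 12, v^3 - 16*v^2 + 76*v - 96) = v^2 - 8*v + 12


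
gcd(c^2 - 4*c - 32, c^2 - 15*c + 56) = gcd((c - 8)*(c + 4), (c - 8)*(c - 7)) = c - 8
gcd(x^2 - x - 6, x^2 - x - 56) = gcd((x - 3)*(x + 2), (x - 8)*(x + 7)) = 1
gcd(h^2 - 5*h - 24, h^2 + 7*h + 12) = h + 3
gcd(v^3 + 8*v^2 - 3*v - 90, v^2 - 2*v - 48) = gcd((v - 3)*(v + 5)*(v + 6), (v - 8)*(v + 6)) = v + 6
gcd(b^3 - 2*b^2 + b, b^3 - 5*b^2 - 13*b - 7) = 1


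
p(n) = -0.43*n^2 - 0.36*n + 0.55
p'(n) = -0.86*n - 0.36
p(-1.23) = 0.34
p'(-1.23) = 0.70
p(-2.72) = -1.65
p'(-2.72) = 1.98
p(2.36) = -2.69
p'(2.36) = -2.39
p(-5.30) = -9.62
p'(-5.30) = 4.20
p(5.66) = -15.26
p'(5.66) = -5.23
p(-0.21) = 0.61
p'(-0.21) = -0.18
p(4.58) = -10.12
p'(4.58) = -4.30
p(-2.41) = -1.08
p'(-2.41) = 1.71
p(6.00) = -17.09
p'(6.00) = -5.52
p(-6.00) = -12.77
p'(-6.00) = 4.80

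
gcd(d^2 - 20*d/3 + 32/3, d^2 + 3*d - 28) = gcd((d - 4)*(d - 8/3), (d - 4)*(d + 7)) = d - 4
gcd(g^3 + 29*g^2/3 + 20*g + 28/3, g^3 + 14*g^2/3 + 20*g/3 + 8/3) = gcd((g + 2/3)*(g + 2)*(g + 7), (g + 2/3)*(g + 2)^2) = g^2 + 8*g/3 + 4/3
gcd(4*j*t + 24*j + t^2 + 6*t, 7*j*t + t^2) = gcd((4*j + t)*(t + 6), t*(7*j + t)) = 1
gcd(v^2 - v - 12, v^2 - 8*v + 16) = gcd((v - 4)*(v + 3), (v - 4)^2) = v - 4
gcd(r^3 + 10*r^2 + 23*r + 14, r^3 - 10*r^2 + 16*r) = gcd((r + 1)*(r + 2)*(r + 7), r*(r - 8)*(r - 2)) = 1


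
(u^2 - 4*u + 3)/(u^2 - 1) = (u - 3)/(u + 1)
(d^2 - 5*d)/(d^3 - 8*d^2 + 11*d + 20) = d/(d^2 - 3*d - 4)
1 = 1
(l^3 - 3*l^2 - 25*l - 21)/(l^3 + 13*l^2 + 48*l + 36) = (l^2 - 4*l - 21)/(l^2 + 12*l + 36)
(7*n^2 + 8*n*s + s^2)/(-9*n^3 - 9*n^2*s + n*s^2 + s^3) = (7*n + s)/(-9*n^2 + s^2)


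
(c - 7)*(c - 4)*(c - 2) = c^3 - 13*c^2 + 50*c - 56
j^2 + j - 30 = (j - 5)*(j + 6)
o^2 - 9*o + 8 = (o - 8)*(o - 1)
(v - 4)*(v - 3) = v^2 - 7*v + 12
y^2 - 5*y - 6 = (y - 6)*(y + 1)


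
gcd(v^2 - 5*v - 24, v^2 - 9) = v + 3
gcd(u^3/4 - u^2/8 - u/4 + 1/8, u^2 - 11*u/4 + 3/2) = 1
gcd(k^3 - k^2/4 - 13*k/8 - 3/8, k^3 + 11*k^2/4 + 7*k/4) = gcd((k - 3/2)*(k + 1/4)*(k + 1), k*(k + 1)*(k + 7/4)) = k + 1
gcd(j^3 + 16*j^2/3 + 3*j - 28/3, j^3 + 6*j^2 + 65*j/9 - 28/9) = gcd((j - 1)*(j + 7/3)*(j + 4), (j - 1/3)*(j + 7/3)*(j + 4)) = j^2 + 19*j/3 + 28/3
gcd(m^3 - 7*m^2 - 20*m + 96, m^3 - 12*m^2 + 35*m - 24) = m^2 - 11*m + 24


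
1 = 1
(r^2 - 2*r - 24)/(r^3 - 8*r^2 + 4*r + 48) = (r + 4)/(r^2 - 2*r - 8)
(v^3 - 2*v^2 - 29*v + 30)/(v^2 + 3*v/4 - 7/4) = 4*(v^2 - v - 30)/(4*v + 7)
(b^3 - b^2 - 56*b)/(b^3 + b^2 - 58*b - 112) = b/(b + 2)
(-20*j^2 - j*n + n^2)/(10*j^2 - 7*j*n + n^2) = (-4*j - n)/(2*j - n)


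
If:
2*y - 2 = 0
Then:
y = 1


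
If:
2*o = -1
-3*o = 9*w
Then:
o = -1/2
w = 1/6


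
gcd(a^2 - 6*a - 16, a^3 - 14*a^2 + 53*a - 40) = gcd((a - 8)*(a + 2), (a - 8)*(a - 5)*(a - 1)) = a - 8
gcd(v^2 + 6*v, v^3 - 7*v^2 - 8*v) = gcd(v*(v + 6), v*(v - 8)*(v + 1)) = v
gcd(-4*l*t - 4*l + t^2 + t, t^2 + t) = t + 1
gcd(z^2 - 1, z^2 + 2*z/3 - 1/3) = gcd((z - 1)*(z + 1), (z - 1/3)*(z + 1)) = z + 1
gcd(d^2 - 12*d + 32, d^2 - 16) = d - 4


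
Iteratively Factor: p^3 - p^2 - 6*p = (p + 2)*(p^2 - 3*p) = (p - 3)*(p + 2)*(p)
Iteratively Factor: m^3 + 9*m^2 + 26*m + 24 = (m + 3)*(m^2 + 6*m + 8) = (m + 2)*(m + 3)*(m + 4)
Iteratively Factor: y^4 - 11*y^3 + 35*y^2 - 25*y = (y - 5)*(y^3 - 6*y^2 + 5*y) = (y - 5)*(y - 1)*(y^2 - 5*y) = (y - 5)^2*(y - 1)*(y)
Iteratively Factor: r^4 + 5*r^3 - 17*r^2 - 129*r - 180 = (r + 3)*(r^3 + 2*r^2 - 23*r - 60) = (r - 5)*(r + 3)*(r^2 + 7*r + 12) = (r - 5)*(r + 3)*(r + 4)*(r + 3)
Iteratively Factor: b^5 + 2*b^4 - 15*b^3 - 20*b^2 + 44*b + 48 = (b + 1)*(b^4 + b^3 - 16*b^2 - 4*b + 48) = (b - 3)*(b + 1)*(b^3 + 4*b^2 - 4*b - 16) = (b - 3)*(b + 1)*(b + 2)*(b^2 + 2*b - 8) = (b - 3)*(b + 1)*(b + 2)*(b + 4)*(b - 2)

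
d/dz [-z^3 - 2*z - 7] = -3*z^2 - 2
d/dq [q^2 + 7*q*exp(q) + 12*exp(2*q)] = 7*q*exp(q) + 2*q + 24*exp(2*q) + 7*exp(q)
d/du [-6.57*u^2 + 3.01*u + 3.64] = 3.01 - 13.14*u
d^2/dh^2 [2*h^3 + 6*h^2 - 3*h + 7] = 12*h + 12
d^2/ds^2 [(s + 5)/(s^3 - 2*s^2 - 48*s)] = 2*(3*s^5 + 24*s^4 - 28*s^3 - 660*s^2 + 1440*s + 11520)/(s^3*(s^6 - 6*s^5 - 132*s^4 + 568*s^3 + 6336*s^2 - 13824*s - 110592))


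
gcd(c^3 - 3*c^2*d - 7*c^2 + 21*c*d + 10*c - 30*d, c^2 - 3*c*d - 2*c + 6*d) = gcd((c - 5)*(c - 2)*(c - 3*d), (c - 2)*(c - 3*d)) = c^2 - 3*c*d - 2*c + 6*d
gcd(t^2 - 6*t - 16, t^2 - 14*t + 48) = t - 8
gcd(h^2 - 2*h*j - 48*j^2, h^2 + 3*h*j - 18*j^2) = h + 6*j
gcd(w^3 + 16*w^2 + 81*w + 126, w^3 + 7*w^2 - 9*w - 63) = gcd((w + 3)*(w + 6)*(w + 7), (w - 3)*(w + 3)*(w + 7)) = w^2 + 10*w + 21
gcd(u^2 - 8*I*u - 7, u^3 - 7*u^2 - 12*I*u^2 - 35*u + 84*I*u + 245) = u - 7*I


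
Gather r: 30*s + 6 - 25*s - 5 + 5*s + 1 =10*s + 2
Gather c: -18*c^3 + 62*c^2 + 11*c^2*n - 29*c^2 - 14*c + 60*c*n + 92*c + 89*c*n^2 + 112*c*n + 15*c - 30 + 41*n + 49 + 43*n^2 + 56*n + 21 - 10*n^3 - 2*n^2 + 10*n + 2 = -18*c^3 + c^2*(11*n + 33) + c*(89*n^2 + 172*n + 93) - 10*n^3 + 41*n^2 + 107*n + 42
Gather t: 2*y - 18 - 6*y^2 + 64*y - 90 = -6*y^2 + 66*y - 108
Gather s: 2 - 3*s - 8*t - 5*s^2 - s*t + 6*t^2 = -5*s^2 + s*(-t - 3) + 6*t^2 - 8*t + 2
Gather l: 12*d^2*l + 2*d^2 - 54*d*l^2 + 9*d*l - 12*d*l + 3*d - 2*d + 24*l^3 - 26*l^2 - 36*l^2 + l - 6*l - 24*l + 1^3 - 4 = 2*d^2 + d + 24*l^3 + l^2*(-54*d - 62) + l*(12*d^2 - 3*d - 29) - 3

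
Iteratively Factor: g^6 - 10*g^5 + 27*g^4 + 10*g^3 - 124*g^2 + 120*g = (g - 5)*(g^5 - 5*g^4 + 2*g^3 + 20*g^2 - 24*g) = (g - 5)*(g + 2)*(g^4 - 7*g^3 + 16*g^2 - 12*g) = g*(g - 5)*(g + 2)*(g^3 - 7*g^2 + 16*g - 12) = g*(g - 5)*(g - 2)*(g + 2)*(g^2 - 5*g + 6) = g*(g - 5)*(g - 2)^2*(g + 2)*(g - 3)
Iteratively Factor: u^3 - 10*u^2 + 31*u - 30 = (u - 5)*(u^2 - 5*u + 6) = (u - 5)*(u - 2)*(u - 3)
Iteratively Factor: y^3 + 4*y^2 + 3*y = (y + 1)*(y^2 + 3*y) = y*(y + 1)*(y + 3)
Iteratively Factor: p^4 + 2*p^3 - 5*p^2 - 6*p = (p + 3)*(p^3 - p^2 - 2*p) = (p + 1)*(p + 3)*(p^2 - 2*p) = (p - 2)*(p + 1)*(p + 3)*(p)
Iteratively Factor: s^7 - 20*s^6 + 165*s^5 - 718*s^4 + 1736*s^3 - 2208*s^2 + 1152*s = (s - 4)*(s^6 - 16*s^5 + 101*s^4 - 314*s^3 + 480*s^2 - 288*s) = (s - 4)^2*(s^5 - 12*s^4 + 53*s^3 - 102*s^2 + 72*s) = (s - 4)^2*(s - 2)*(s^4 - 10*s^3 + 33*s^2 - 36*s) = s*(s - 4)^2*(s - 2)*(s^3 - 10*s^2 + 33*s - 36) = s*(s - 4)^2*(s - 3)*(s - 2)*(s^2 - 7*s + 12) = s*(s - 4)^2*(s - 3)^2*(s - 2)*(s - 4)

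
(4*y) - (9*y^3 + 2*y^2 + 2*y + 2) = -9*y^3 - 2*y^2 + 2*y - 2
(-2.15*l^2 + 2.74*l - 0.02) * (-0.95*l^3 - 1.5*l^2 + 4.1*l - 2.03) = 2.0425*l^5 + 0.621999999999999*l^4 - 12.906*l^3 + 15.6285*l^2 - 5.6442*l + 0.0406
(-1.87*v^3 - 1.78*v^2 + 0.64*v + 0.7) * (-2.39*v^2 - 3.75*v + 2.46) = 4.4693*v^5 + 11.2667*v^4 + 0.5452*v^3 - 8.4518*v^2 - 1.0506*v + 1.722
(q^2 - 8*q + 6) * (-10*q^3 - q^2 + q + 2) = -10*q^5 + 79*q^4 - 51*q^3 - 12*q^2 - 10*q + 12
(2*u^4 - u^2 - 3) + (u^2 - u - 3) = 2*u^4 - u - 6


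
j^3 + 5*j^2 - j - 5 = (j - 1)*(j + 1)*(j + 5)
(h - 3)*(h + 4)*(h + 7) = h^3 + 8*h^2 - 5*h - 84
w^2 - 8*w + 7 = (w - 7)*(w - 1)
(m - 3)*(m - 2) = m^2 - 5*m + 6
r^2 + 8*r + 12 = (r + 2)*(r + 6)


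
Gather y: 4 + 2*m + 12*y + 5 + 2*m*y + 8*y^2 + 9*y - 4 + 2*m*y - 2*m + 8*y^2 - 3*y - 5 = 16*y^2 + y*(4*m + 18)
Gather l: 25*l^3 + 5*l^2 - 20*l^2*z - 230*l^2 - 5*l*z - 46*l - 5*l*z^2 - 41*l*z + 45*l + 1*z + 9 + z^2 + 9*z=25*l^3 + l^2*(-20*z - 225) + l*(-5*z^2 - 46*z - 1) + z^2 + 10*z + 9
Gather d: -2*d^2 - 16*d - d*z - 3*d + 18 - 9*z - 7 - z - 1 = -2*d^2 + d*(-z - 19) - 10*z + 10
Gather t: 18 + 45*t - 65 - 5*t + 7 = 40*t - 40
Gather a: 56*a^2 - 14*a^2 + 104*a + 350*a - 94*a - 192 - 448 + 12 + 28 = 42*a^2 + 360*a - 600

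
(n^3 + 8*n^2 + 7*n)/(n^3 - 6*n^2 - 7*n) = (n + 7)/(n - 7)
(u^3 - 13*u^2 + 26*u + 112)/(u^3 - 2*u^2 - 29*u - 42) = (u - 8)/(u + 3)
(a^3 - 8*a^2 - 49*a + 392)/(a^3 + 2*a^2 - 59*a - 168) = (a - 7)/(a + 3)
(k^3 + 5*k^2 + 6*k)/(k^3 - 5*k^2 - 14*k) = (k + 3)/(k - 7)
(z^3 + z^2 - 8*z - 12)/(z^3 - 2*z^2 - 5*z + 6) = (z + 2)/(z - 1)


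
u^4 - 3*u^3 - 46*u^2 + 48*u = u*(u - 8)*(u - 1)*(u + 6)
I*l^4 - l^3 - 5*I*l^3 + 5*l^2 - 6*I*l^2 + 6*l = l*(l - 6)*(l + I)*(I*l + I)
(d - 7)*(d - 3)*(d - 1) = d^3 - 11*d^2 + 31*d - 21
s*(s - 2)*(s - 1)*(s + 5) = s^4 + 2*s^3 - 13*s^2 + 10*s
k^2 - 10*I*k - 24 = (k - 6*I)*(k - 4*I)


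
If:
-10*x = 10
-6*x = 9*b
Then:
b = 2/3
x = -1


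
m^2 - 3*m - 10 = (m - 5)*(m + 2)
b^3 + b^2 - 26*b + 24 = (b - 4)*(b - 1)*(b + 6)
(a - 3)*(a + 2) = a^2 - a - 6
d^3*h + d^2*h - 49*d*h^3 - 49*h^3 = (d - 7*h)*(d + 7*h)*(d*h + h)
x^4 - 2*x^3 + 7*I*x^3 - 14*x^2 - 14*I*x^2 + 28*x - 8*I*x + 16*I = (x - 2)*(x + I)*(x + 2*I)*(x + 4*I)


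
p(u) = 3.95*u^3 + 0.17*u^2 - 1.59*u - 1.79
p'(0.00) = -1.59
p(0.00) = -1.79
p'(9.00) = 961.32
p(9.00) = 2877.22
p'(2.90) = 99.05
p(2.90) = 91.37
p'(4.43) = 232.47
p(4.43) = 337.91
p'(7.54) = 674.67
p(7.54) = 1689.10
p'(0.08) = -1.49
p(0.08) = -1.91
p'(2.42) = 68.63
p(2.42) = 51.34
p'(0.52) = 1.79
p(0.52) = -2.02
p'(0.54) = 2.05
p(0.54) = -1.98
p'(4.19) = 207.87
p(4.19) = 285.09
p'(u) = 11.85*u^2 + 0.34*u - 1.59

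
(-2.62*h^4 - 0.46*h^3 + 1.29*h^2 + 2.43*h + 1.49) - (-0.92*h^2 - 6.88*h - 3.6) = -2.62*h^4 - 0.46*h^3 + 2.21*h^2 + 9.31*h + 5.09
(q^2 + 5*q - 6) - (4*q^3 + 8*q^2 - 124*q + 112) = -4*q^3 - 7*q^2 + 129*q - 118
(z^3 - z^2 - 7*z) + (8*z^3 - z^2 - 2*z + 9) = 9*z^3 - 2*z^2 - 9*z + 9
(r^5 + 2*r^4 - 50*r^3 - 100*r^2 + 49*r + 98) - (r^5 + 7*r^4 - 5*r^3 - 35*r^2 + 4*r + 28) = -5*r^4 - 45*r^3 - 65*r^2 + 45*r + 70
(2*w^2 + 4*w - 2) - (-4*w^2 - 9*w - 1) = 6*w^2 + 13*w - 1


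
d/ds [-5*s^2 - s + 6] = -10*s - 1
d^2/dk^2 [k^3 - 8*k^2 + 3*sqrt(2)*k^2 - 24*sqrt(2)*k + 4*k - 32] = 6*k - 16 + 6*sqrt(2)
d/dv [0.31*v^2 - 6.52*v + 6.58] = 0.62*v - 6.52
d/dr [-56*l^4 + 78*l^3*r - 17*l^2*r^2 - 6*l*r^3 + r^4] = 78*l^3 - 34*l^2*r - 18*l*r^2 + 4*r^3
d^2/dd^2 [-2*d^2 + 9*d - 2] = -4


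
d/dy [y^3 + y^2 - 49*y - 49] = 3*y^2 + 2*y - 49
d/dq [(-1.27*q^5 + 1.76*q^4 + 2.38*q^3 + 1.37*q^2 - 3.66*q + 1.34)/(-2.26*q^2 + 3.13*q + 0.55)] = (8.6106*q^6 - 23.8556*q^5 + 7.6551*q^4 + 18.7708*q^3 - 0.0564999999999998*q^2 + 7.5638*q - 6.2072)/(5.1076*q^4 - 14.1476*q^3 + 7.3109*q^2 + 3.443*q + 0.3025)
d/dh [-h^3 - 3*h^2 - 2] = 3*h*(-h - 2)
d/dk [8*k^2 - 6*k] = 16*k - 6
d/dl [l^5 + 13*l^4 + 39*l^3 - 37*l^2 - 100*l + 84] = 5*l^4 + 52*l^3 + 117*l^2 - 74*l - 100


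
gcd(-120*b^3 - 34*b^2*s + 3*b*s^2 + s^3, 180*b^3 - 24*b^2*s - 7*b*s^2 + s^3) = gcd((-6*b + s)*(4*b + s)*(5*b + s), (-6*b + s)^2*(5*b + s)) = -30*b^2 - b*s + s^2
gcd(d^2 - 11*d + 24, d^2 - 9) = d - 3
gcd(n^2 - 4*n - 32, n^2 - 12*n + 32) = n - 8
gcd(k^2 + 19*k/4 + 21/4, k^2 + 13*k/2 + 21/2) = k + 3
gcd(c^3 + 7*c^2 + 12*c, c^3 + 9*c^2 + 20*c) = c^2 + 4*c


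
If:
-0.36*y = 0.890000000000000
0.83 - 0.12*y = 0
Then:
No Solution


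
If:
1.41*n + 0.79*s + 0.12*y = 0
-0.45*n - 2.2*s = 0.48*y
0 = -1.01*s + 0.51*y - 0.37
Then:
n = 0.02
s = -0.11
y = 0.50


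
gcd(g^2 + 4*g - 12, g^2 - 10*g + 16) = g - 2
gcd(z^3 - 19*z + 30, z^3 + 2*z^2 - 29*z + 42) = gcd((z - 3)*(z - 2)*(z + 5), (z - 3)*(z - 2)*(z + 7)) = z^2 - 5*z + 6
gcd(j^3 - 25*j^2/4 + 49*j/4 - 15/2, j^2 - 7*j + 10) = j - 2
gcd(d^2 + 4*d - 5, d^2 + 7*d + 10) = d + 5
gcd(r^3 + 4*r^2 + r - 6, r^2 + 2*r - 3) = r^2 + 2*r - 3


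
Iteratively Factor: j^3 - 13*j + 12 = (j - 3)*(j^2 + 3*j - 4) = (j - 3)*(j - 1)*(j + 4)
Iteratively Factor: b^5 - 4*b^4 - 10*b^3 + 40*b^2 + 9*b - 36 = (b - 4)*(b^4 - 10*b^2 + 9) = (b - 4)*(b - 1)*(b^3 + b^2 - 9*b - 9) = (b - 4)*(b - 3)*(b - 1)*(b^2 + 4*b + 3) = (b - 4)*(b - 3)*(b - 1)*(b + 1)*(b + 3)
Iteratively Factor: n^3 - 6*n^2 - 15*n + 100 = (n - 5)*(n^2 - n - 20) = (n - 5)^2*(n + 4)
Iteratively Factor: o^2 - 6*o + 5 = (o - 5)*(o - 1)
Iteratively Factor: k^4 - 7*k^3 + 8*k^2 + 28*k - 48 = (k + 2)*(k^3 - 9*k^2 + 26*k - 24) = (k - 4)*(k + 2)*(k^2 - 5*k + 6) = (k - 4)*(k - 3)*(k + 2)*(k - 2)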